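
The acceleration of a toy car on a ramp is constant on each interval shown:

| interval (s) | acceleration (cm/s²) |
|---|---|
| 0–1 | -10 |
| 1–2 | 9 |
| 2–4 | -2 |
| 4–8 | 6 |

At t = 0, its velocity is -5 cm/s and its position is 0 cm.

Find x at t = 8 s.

-28.5 cm

On each constant-a segment, Δv = aΔt and Δx = v₀Δt + ½aΔt²; chain segment to segment.
0–1 s: v starts -5 cm/s; Δx = -5·1 + ½·-10·1² = -10 cm; v ends -15 cm/s.
1–2 s: v starts -15 cm/s; Δx = -15·1 + ½·9·1² = -10.5 cm; v ends -6 cm/s.
2–4 s: v starts -6 cm/s; Δx = -6·2 + ½·-2·2² = -16 cm; v ends -10 cm/s.
4–8 s: v starts -10 cm/s; Δx = -10·4 + ½·6·4² = 8 cm; v ends 14 cm/s.
x(8) = 0 + Σ Δx = -28.5 cm.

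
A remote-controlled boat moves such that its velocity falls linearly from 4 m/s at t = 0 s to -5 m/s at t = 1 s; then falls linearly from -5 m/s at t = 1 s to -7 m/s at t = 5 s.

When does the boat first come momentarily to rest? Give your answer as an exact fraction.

v changes sign on 0–1 s (from 4 to -5); the graph is linear there, so v = 0 at t = 0 + (-4)·(1 − 0)/(-5 − 4) = 4/9 s.

t = 4/9 s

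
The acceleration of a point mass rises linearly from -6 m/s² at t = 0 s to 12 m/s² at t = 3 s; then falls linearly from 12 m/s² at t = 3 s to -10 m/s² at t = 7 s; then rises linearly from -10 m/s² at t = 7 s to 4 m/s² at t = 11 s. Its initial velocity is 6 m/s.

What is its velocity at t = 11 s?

7 m/s

Δv equals the area under the a-t graph; then v = v₀ + Δv.
0–3 s: ½(-6 + 12)(3) = 9 m/s
3–7 s: ½(12 + -10)(4) = 4 m/s
7–11 s: ½(-10 + 4)(4) = -12 m/s
Δv = 1 m/s, so v(11) = 6 + (1) = 7 m/s.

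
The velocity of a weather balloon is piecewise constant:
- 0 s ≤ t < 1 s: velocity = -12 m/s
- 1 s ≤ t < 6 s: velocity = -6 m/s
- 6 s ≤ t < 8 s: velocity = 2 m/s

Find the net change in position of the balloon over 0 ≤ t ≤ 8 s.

-38 m

Displacement is the signed area under the v-t curve.
0–1 s: -12 × 1 = -12 m
1–6 s: -6 × 5 = -30 m
6–8 s: 2 × 2 = 4 m
Net displacement = -38 m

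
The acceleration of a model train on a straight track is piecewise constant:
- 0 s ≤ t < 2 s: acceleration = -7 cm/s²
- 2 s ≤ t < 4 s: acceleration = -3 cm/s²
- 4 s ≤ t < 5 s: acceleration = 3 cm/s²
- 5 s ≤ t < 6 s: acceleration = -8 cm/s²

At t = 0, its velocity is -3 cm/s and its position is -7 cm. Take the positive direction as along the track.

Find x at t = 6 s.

On each constant-a segment, Δv = aΔt and Δx = v₀Δt + ½aΔt²; chain segment to segment.
0–2 s: v starts -3 cm/s; Δx = -3·2 + ½·-7·2² = -20 cm; v ends -17 cm/s.
2–4 s: v starts -17 cm/s; Δx = -17·2 + ½·-3·2² = -40 cm; v ends -23 cm/s.
4–5 s: v starts -23 cm/s; Δx = -23·1 + ½·3·1² = -21.5 cm; v ends -20 cm/s.
5–6 s: v starts -20 cm/s; Δx = -20·1 + ½·-8·1² = -24 cm; v ends -28 cm/s.
x(6) = -7 + Σ Δx = -112.5 cm.

-112.5 cm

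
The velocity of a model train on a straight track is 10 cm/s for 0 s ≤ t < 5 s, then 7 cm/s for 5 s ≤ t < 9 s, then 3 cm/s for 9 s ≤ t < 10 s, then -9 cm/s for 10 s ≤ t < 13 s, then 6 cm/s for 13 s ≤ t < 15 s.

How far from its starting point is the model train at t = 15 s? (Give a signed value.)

66 cm

Net displacement equals the area under the velocity-time graph (areas below the axis count negative).
0–5 s: 10 × 5 = 50 cm
5–9 s: 7 × 4 = 28 cm
9–10 s: 3 × 1 = 3 cm
10–13 s: -9 × 3 = -27 cm
13–15 s: 6 × 2 = 12 cm
Net displacement = 66 cm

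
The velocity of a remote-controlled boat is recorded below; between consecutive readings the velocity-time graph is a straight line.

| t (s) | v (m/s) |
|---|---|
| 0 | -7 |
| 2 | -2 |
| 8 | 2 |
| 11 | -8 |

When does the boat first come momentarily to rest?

v changes sign on 2–8 s (from -2 to 2); the graph is linear there, so v = 0 at t = 2 + (2)·(8 − 2)/(2 − -2) = 5 s.

t = 5 s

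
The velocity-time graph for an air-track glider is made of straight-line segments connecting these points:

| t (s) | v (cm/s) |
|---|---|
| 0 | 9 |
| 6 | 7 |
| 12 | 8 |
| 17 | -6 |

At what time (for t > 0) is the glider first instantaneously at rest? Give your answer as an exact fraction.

v changes sign on 12–17 s (from 8 to -6); the graph is linear there, so v = 0 at t = 12 + (-8)·(17 − 12)/(-6 − 8) = 104/7 s.

t = 104/7 s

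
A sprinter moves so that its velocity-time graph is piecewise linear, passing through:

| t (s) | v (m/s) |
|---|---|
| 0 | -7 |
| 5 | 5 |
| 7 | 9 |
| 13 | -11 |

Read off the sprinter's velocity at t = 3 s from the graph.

On 0–5 s the graph is linear from -7 to 5 m/s: v(3) = -7 + (5 − -7)·(3 − 0)/(5 − 0) = 0.2 m/s.

0.2 m/s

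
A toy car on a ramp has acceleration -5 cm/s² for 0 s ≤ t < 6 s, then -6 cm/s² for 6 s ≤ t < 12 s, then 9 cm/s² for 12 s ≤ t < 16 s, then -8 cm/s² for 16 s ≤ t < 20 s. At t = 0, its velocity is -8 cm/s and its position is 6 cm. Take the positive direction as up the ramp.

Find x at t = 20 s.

On each constant-a segment, Δv = aΔt and Δx = v₀Δt + ½aΔt²; chain segment to segment.
0–6 s: v starts -8 cm/s; Δx = -8·6 + ½·-5·6² = -138 cm; v ends -38 cm/s.
6–12 s: v starts -38 cm/s; Δx = -38·6 + ½·-6·6² = -336 cm; v ends -74 cm/s.
12–16 s: v starts -74 cm/s; Δx = -74·4 + ½·9·4² = -224 cm; v ends -38 cm/s.
16–20 s: v starts -38 cm/s; Δx = -38·4 + ½·-8·4² = -216 cm; v ends -70 cm/s.
x(20) = 6 + Σ Δx = -908 cm.

-908 cm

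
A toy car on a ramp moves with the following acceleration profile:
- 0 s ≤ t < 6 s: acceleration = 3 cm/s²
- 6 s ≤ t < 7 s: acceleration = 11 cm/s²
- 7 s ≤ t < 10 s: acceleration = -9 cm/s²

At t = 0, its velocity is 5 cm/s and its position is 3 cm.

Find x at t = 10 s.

On each constant-a segment, Δv = aΔt and Δx = v₀Δt + ½aΔt²; chain segment to segment.
0–6 s: v starts 5 cm/s; Δx = 5·6 + ½·3·6² = 84 cm; v ends 23 cm/s.
6–7 s: v starts 23 cm/s; Δx = 23·1 + ½·11·1² = 28.5 cm; v ends 34 cm/s.
7–10 s: v starts 34 cm/s; Δx = 34·3 + ½·-9·3² = 61.5 cm; v ends 7 cm/s.
x(10) = 3 + Σ Δx = 177 cm.

177 cm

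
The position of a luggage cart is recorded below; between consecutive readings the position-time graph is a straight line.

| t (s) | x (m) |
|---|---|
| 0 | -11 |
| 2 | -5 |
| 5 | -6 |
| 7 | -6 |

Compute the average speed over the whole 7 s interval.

Average speed = (total path length)/(elapsed time); on a piecewise-linear x-t graph the path length is Σ|Δx|.
0–2 s: |Δx| = |-5 − -11| = 6 m
2–5 s: |Δx| = |-6 − -5| = 1 m
5–7 s: |Δx| = |-6 − -6| = 0 m
Total path = 7 m; average speed = 7/7 = 1 m/s.

1 m/s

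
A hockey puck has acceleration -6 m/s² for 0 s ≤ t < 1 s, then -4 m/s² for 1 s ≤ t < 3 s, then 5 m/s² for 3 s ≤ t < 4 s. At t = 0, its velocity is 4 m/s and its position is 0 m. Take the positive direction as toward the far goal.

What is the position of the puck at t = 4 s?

-18.5 m

On each constant-a segment, Δv = aΔt and Δx = v₀Δt + ½aΔt²; chain segment to segment.
0–1 s: v starts 4 m/s; Δx = 4·1 + ½·-6·1² = 1 m; v ends -2 m/s.
1–3 s: v starts -2 m/s; Δx = -2·2 + ½·-4·2² = -12 m; v ends -10 m/s.
3–4 s: v starts -10 m/s; Δx = -10·1 + ½·5·1² = -7.5 m; v ends -5 m/s.
x(4) = 0 + Σ Δx = -18.5 m.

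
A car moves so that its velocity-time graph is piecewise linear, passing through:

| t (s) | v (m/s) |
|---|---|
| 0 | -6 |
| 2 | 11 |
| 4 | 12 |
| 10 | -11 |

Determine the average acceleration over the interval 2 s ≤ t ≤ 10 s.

Average acceleration = Δv/Δt = (-11 − 11)/(10 − 2) = -2.75 m/s².

-2.75 m/s²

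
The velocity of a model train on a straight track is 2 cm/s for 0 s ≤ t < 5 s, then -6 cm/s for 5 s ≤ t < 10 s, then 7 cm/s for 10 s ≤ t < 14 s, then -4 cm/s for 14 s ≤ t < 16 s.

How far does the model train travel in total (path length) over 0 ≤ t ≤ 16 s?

Distance (not displacement) is the total path length: add the absolute areas under v-t.
0–5 s: |2| × 5 = 10 cm
5–10 s: |-6| × 5 = 30 cm
10–14 s: |7| × 4 = 28 cm
14–16 s: |-4| × 2 = 8 cm
Total distance = 76 cm

76 cm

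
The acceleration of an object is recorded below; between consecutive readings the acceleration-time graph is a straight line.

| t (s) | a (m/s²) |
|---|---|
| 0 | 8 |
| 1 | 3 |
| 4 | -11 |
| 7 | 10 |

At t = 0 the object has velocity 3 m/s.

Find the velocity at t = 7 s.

Δv equals the area under the a-t graph; then v = v₀ + Δv.
0–1 s: ½(8 + 3)(1) = 5.5 m/s
1–4 s: ½(3 + -11)(3) = -12 m/s
4–7 s: ½(-11 + 10)(3) = -1.5 m/s
Δv = -8 m/s, so v(7) = 3 + (-8) = -5 m/s.

-5 m/s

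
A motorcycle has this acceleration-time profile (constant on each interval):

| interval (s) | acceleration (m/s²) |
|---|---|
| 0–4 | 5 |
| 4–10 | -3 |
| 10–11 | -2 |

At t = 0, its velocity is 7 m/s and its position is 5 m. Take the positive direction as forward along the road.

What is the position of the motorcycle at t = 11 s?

189 m

On each constant-a segment, Δv = aΔt and Δx = v₀Δt + ½aΔt²; chain segment to segment.
0–4 s: v starts 7 m/s; Δx = 7·4 + ½·5·4² = 68 m; v ends 27 m/s.
4–10 s: v starts 27 m/s; Δx = 27·6 + ½·-3·6² = 108 m; v ends 9 m/s.
10–11 s: v starts 9 m/s; Δx = 9·1 + ½·-2·1² = 8 m; v ends 7 m/s.
x(11) = 5 + Σ Δx = 189 m.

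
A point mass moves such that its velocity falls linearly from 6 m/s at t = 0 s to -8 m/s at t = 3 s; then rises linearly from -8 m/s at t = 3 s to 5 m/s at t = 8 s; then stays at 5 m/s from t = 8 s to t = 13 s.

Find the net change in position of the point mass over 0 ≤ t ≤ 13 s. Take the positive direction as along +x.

Net displacement equals the area under the velocity-time graph (areas below the axis count negative).
0–3 s: ½(6 + -8)(3) = -3 m
3–8 s: ½(-8 + 5)(5) = -7.5 m
8–13 s: 5 × 5 = 25 m
Net displacement = 14.5 m

14.5 m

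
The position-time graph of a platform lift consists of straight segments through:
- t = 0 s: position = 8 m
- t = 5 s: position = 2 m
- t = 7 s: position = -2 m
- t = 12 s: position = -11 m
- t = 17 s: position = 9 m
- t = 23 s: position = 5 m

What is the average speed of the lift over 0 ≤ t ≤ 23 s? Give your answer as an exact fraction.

Average speed = (total path length)/(elapsed time); on a piecewise-linear x-t graph the path length is Σ|Δx|.
0–5 s: |Δx| = |2 − 8| = 6 m
5–7 s: |Δx| = |-2 − 2| = 4 m
7–12 s: |Δx| = |-11 − -2| = 9 m
12–17 s: |Δx| = |9 − -11| = 20 m
17–23 s: |Δx| = |5 − 9| = 4 m
Total path = 43 m; average speed = 43/23 = 43/23 m/s.

43/23 m/s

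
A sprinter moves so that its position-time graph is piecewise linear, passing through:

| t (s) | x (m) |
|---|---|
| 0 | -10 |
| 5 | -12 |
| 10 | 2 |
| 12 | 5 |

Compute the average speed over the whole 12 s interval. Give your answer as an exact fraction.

19/12 m/s

Average speed = (total path length)/(elapsed time); on a piecewise-linear x-t graph the path length is Σ|Δx|.
0–5 s: |Δx| = |-12 − -10| = 2 m
5–10 s: |Δx| = |2 − -12| = 14 m
10–12 s: |Δx| = |5 − 2| = 3 m
Total path = 19 m; average speed = 19/12 = 19/12 m/s.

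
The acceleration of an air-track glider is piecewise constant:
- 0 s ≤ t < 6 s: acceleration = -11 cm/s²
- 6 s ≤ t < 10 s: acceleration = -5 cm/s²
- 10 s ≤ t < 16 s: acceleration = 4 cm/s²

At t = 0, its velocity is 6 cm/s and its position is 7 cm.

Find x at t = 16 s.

-843 cm

On each constant-a segment, Δv = aΔt and Δx = v₀Δt + ½aΔt²; chain segment to segment.
0–6 s: v starts 6 cm/s; Δx = 6·6 + ½·-11·6² = -162 cm; v ends -60 cm/s.
6–10 s: v starts -60 cm/s; Δx = -60·4 + ½·-5·4² = -280 cm; v ends -80 cm/s.
10–16 s: v starts -80 cm/s; Δx = -80·6 + ½·4·6² = -408 cm; v ends -56 cm/s.
x(16) = 7 + Σ Δx = -843 cm.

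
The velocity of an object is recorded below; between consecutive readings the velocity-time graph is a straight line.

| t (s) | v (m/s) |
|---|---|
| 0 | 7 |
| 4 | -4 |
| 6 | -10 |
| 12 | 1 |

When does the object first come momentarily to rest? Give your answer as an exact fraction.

v changes sign on 0–4 s (from 7 to -4); the graph is linear there, so v = 0 at t = 0 + (-7)·(4 − 0)/(-4 − 7) = 28/11 s.

t = 28/11 s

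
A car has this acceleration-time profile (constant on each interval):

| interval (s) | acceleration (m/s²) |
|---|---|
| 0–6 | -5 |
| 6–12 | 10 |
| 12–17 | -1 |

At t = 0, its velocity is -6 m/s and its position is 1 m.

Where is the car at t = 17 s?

-53.5 m

On each constant-a segment, Δv = aΔt and Δx = v₀Δt + ½aΔt²; chain segment to segment.
0–6 s: v starts -6 m/s; Δx = -6·6 + ½·-5·6² = -126 m; v ends -36 m/s.
6–12 s: v starts -36 m/s; Δx = -36·6 + ½·10·6² = -36 m; v ends 24 m/s.
12–17 s: v starts 24 m/s; Δx = 24·5 + ½·-1·5² = 107.5 m; v ends 19 m/s.
x(17) = 1 + Σ Δx = -53.5 m.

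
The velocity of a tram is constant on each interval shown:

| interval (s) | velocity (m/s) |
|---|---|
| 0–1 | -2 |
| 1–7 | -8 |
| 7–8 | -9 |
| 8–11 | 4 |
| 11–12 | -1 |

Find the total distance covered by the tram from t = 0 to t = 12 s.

Distance (not displacement) is the total path length: add the absolute areas under v-t.
0–1 s: |-2| × 1 = 2 m
1–7 s: |-8| × 6 = 48 m
7–8 s: |-9| × 1 = 9 m
8–11 s: |4| × 3 = 12 m
11–12 s: |-1| × 1 = 1 m
Total distance = 72 m

72 m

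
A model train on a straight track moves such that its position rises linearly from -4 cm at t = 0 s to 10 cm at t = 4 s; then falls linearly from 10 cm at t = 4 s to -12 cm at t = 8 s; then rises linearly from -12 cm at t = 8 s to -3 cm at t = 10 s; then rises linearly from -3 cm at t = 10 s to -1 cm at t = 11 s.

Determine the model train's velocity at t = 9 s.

4.5 cm/s

Velocity is the slope of the x-t graph on 8–10 s: (-3 − -12)/(10 − 8) = 4.5 cm/s.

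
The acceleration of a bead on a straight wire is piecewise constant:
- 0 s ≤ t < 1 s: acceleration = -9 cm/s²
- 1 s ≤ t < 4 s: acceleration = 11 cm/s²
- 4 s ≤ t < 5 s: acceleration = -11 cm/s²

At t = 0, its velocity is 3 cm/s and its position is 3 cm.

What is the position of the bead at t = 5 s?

On each constant-a segment, Δv = aΔt and Δx = v₀Δt + ½aΔt²; chain segment to segment.
0–1 s: v starts 3 cm/s; Δx = 3·1 + ½·-9·1² = -1.5 cm; v ends -6 cm/s.
1–4 s: v starts -6 cm/s; Δx = -6·3 + ½·11·3² = 31.5 cm; v ends 27 cm/s.
4–5 s: v starts 27 cm/s; Δx = 27·1 + ½·-11·1² = 21.5 cm; v ends 16 cm/s.
x(5) = 3 + Σ Δx = 54.5 cm.

54.5 cm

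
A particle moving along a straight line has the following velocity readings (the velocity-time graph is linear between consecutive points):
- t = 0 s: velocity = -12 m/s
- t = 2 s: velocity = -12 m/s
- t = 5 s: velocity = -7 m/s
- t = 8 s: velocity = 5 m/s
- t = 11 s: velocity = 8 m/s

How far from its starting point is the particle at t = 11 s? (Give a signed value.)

Displacement is the signed area under the v-t curve.
0–2 s: -12 × 2 = -24 m
2–5 s: ½(-12 + -7)(3) = -28.5 m
5–8 s: ½(-7 + 5)(3) = -3 m
8–11 s: ½(5 + 8)(3) = 19.5 m
Net displacement = -36 m

-36 m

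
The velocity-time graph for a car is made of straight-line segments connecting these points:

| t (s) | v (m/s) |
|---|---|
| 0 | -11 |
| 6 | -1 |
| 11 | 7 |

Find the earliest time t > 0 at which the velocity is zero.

t = 6.625 s

v changes sign on 6–11 s (from -1 to 7); the graph is linear there, so v = 0 at t = 6 + (1)·(11 − 6)/(7 − -1) = 6.625 s.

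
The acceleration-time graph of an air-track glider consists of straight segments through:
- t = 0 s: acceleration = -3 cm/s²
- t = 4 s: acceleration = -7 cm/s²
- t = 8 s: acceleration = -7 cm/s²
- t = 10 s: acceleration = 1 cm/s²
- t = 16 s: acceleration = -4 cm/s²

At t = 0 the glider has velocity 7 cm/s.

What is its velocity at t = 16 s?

Δv equals the area under the a-t graph; then v = v₀ + Δv.
0–4 s: ½(-3 + -7)(4) = -20 cm/s
4–8 s: -7 × 4 = -28 cm/s
8–10 s: ½(-7 + 1)(2) = -6 cm/s
10–16 s: ½(1 + -4)(6) = -9 cm/s
Δv = -63 cm/s, so v(16) = 7 + (-63) = -56 cm/s.

-56 cm/s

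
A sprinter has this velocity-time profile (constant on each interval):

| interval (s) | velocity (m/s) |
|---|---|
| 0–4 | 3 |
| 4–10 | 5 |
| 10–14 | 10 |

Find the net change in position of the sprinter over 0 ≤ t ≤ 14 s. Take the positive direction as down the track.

Displacement is the signed area under the v-t curve.
0–4 s: 3 × 4 = 12 m
4–10 s: 5 × 6 = 30 m
10–14 s: 10 × 4 = 40 m
Net displacement = 82 m

82 m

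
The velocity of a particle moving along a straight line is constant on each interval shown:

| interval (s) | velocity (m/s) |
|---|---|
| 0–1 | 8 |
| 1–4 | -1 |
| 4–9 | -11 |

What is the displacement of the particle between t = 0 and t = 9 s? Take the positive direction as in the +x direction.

-50 m

Net displacement equals the area under the velocity-time graph (areas below the axis count negative).
0–1 s: 8 × 1 = 8 m
1–4 s: -1 × 3 = -3 m
4–9 s: -11 × 5 = -55 m
Net displacement = -50 m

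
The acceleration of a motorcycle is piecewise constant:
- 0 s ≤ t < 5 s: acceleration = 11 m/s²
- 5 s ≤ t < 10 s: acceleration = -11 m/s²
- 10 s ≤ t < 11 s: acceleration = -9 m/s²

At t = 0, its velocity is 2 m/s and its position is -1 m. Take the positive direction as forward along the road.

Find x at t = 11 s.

291.5 m

On each constant-a segment, Δv = aΔt and Δx = v₀Δt + ½aΔt²; chain segment to segment.
0–5 s: v starts 2 m/s; Δx = 2·5 + ½·11·5² = 147.5 m; v ends 57 m/s.
5–10 s: v starts 57 m/s; Δx = 57·5 + ½·-11·5² = 147.5 m; v ends 2 m/s.
10–11 s: v starts 2 m/s; Δx = 2·1 + ½·-9·1² = -2.5 m; v ends -7 m/s.
x(11) = -1 + Σ Δx = 291.5 m.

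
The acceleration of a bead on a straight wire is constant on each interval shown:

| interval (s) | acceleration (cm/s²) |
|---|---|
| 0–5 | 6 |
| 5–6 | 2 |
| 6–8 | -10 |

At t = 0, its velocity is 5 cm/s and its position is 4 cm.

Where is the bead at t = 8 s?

On each constant-a segment, Δv = aΔt and Δx = v₀Δt + ½aΔt²; chain segment to segment.
0–5 s: v starts 5 cm/s; Δx = 5·5 + ½·6·5² = 100 cm; v ends 35 cm/s.
5–6 s: v starts 35 cm/s; Δx = 35·1 + ½·2·1² = 36 cm; v ends 37 cm/s.
6–8 s: v starts 37 cm/s; Δx = 37·2 + ½·-10·2² = 54 cm; v ends 17 cm/s.
x(8) = 4 + Σ Δx = 194 cm.

194 cm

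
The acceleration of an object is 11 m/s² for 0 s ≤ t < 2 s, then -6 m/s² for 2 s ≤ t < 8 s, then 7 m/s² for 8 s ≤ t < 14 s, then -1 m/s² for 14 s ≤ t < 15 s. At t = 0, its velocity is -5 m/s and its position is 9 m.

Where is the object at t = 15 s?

49.5 m

On each constant-a segment, Δv = aΔt and Δx = v₀Δt + ½aΔt²; chain segment to segment.
0–2 s: v starts -5 m/s; Δx = -5·2 + ½·11·2² = 12 m; v ends 17 m/s.
2–8 s: v starts 17 m/s; Δx = 17·6 + ½·-6·6² = -6 m; v ends -19 m/s.
8–14 s: v starts -19 m/s; Δx = -19·6 + ½·7·6² = 12 m; v ends 23 m/s.
14–15 s: v starts 23 m/s; Δx = 23·1 + ½·-1·1² = 22.5 m; v ends 22 m/s.
x(15) = 9 + Σ Δx = 49.5 m.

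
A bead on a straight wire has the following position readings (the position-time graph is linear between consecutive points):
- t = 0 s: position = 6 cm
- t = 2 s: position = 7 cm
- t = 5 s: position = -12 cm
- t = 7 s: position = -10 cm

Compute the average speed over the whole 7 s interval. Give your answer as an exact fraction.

Average speed = (total path length)/(elapsed time); on a piecewise-linear x-t graph the path length is Σ|Δx|.
0–2 s: |Δx| = |7 − 6| = 1 cm
2–5 s: |Δx| = |-12 − 7| = 19 cm
5–7 s: |Δx| = |-10 − -12| = 2 cm
Total path = 22 cm; average speed = 22/7 = 22/7 cm/s.

22/7 cm/s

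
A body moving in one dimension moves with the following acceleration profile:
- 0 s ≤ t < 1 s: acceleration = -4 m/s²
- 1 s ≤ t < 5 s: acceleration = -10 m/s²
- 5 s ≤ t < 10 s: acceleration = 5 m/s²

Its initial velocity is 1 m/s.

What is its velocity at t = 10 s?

-18 m/s

Δv equals the area under the a-t graph; then v = v₀ + Δv.
0–1 s: -4 × 1 = -4 m/s
1–5 s: -10 × 4 = -40 m/s
5–10 s: 5 × 5 = 25 m/s
Δv = -19 m/s, so v(10) = 1 + (-19) = -18 m/s.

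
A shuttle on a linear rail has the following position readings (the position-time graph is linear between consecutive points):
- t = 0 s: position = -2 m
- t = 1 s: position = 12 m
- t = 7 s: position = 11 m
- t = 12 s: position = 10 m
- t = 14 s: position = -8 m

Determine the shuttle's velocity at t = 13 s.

Velocity is the slope of the x-t graph on 12–14 s: (-8 − 10)/(14 − 12) = -9 m/s.

-9 m/s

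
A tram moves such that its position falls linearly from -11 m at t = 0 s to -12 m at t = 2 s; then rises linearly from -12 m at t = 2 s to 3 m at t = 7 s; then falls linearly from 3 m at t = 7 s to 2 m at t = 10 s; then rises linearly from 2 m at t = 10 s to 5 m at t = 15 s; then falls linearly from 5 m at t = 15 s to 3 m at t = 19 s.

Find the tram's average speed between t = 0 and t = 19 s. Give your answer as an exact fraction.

Average speed = (total path length)/(elapsed time); on a piecewise-linear x-t graph the path length is Σ|Δx|.
0–2 s: |Δx| = |-12 − -11| = 1 m
2–7 s: |Δx| = |3 − -12| = 15 m
7–10 s: |Δx| = |2 − 3| = 1 m
10–15 s: |Δx| = |5 − 2| = 3 m
15–19 s: |Δx| = |3 − 5| = 2 m
Total path = 22 m; average speed = 22/19 = 22/19 m/s.

22/19 m/s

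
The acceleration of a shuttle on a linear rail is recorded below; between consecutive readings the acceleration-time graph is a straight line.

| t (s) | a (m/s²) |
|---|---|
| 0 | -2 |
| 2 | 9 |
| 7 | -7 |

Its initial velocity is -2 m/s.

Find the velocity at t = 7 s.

Δv equals the area under the a-t graph; then v = v₀ + Δv.
0–2 s: ½(-2 + 9)(2) = 7 m/s
2–7 s: ½(9 + -7)(5) = 5 m/s
Δv = 12 m/s, so v(7) = -2 + (12) = 10 m/s.

10 m/s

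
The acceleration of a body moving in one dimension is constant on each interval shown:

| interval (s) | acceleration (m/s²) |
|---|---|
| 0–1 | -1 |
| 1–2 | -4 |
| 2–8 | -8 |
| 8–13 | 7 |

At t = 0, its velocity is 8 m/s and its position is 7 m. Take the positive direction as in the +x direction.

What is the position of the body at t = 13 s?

On each constant-a segment, Δv = aΔt and Δx = v₀Δt + ½aΔt²; chain segment to segment.
0–1 s: v starts 8 m/s; Δx = 8·1 + ½·-1·1² = 7.5 m; v ends 7 m/s.
1–2 s: v starts 7 m/s; Δx = 7·1 + ½·-4·1² = 5 m; v ends 3 m/s.
2–8 s: v starts 3 m/s; Δx = 3·6 + ½·-8·6² = -126 m; v ends -45 m/s.
8–13 s: v starts -45 m/s; Δx = -45·5 + ½·7·5² = -137.5 m; v ends -10 m/s.
x(13) = 7 + Σ Δx = -244 m.

-244 m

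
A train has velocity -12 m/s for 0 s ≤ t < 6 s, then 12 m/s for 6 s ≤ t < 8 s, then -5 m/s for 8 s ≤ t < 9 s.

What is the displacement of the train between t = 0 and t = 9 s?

-53 m

Net displacement equals the area under the velocity-time graph (areas below the axis count negative).
0–6 s: -12 × 6 = -72 m
6–8 s: 12 × 2 = 24 m
8–9 s: -5 × 1 = -5 m
Net displacement = -53 m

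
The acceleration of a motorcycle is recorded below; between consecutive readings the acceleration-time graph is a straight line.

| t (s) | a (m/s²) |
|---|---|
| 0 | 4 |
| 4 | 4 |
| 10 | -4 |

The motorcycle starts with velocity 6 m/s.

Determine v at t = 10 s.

Δv equals the area under the a-t graph; then v = v₀ + Δv.
0–4 s: 4 × 4 = 16 m/s
4–10 s: ½(4 + -4)(6) = 0 m/s
Δv = 16 m/s, so v(10) = 6 + (16) = 22 m/s.

22 m/s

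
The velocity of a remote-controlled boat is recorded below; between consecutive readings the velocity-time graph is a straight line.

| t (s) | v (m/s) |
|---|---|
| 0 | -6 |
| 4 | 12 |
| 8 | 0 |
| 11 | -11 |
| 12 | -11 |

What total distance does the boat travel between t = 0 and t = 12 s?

71.5 m

Distance (not displacement) is the total path length: add the absolute areas under v-t.
0–4 s: v = 0 at t = 4/3 s; triangle areas 4 + 16 = 20 m
4–8 s: |½(12 + 0)(4)| = 24 m
8–11 s: |½(0 + -11)(3)| = 16.5 m
11–12 s: |-11| × 1 = 11 m
Total distance = 71.5 m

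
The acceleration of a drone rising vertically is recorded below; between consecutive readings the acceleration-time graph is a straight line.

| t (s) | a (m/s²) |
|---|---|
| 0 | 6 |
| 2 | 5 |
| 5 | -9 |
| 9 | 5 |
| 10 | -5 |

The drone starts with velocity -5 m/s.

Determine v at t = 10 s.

Δv equals the area under the a-t graph; then v = v₀ + Δv.
0–2 s: ½(6 + 5)(2) = 11 m/s
2–5 s: ½(5 + -9)(3) = -6 m/s
5–9 s: ½(-9 + 5)(4) = -8 m/s
9–10 s: ½(5 + -5)(1) = 0 m/s
Δv = -3 m/s, so v(10) = -5 + (-3) = -8 m/s.

-8 m/s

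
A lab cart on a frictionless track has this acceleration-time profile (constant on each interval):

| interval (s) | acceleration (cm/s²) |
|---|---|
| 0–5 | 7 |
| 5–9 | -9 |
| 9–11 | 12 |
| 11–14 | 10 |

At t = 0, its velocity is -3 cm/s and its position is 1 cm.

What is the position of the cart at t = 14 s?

On each constant-a segment, Δv = aΔt and Δx = v₀Δt + ½aΔt²; chain segment to segment.
0–5 s: v starts -3 cm/s; Δx = -3·5 + ½·7·5² = 72.5 cm; v ends 32 cm/s.
5–9 s: v starts 32 cm/s; Δx = 32·4 + ½·-9·4² = 56 cm; v ends -4 cm/s.
9–11 s: v starts -4 cm/s; Δx = -4·2 + ½·12·2² = 16 cm; v ends 20 cm/s.
11–14 s: v starts 20 cm/s; Δx = 20·3 + ½·10·3² = 105 cm; v ends 50 cm/s.
x(14) = 1 + Σ Δx = 250.5 cm.

250.5 cm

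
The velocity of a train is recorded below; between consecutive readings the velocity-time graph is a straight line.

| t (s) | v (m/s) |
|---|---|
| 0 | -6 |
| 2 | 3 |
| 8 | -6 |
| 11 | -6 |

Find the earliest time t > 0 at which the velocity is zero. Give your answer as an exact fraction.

t = 4/3 s

v changes sign on 0–2 s (from -6 to 3); the graph is linear there, so v = 0 at t = 0 + (6)·(2 − 0)/(3 − -6) = 4/3 s.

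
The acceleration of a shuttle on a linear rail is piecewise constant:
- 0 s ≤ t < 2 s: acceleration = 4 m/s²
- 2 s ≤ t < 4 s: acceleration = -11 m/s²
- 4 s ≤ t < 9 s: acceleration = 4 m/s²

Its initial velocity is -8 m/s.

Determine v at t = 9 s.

Δv equals the area under the a-t graph; then v = v₀ + Δv.
0–2 s: 4 × 2 = 8 m/s
2–4 s: -11 × 2 = -22 m/s
4–9 s: 4 × 5 = 20 m/s
Δv = 6 m/s, so v(9) = -8 + (6) = -2 m/s.

-2 m/s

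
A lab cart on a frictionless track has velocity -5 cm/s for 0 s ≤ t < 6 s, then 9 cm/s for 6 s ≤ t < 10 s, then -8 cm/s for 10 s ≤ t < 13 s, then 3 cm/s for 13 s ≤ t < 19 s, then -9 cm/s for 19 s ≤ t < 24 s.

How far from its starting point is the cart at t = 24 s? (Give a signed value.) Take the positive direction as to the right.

-45 cm

Displacement is the signed area under the v-t curve.
0–6 s: -5 × 6 = -30 cm
6–10 s: 9 × 4 = 36 cm
10–13 s: -8 × 3 = -24 cm
13–19 s: 3 × 6 = 18 cm
19–24 s: -9 × 5 = -45 cm
Net displacement = -45 cm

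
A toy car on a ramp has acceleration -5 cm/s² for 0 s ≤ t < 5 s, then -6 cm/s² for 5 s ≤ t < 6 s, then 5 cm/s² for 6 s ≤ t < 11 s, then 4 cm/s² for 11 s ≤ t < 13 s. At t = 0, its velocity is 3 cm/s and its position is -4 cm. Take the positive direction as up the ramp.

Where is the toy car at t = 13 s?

On each constant-a segment, Δv = aΔt and Δx = v₀Δt + ½aΔt²; chain segment to segment.
0–5 s: v starts 3 cm/s; Δx = 3·5 + ½·-5·5² = -47.5 cm; v ends -22 cm/s.
5–6 s: v starts -22 cm/s; Δx = -22·1 + ½·-6·1² = -25 cm; v ends -28 cm/s.
6–11 s: v starts -28 cm/s; Δx = -28·5 + ½·5·5² = -77.5 cm; v ends -3 cm/s.
11–13 s: v starts -3 cm/s; Δx = -3·2 + ½·4·2² = 2 cm; v ends 5 cm/s.
x(13) = -4 + Σ Δx = -152 cm.

-152 cm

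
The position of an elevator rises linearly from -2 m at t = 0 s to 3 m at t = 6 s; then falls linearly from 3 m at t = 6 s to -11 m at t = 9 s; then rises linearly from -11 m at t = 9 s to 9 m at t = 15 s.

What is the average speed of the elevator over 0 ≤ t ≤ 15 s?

Average speed = (total path length)/(elapsed time); on a piecewise-linear x-t graph the path length is Σ|Δx|.
0–6 s: |Δx| = |3 − -2| = 5 m
6–9 s: |Δx| = |-11 − 3| = 14 m
9–15 s: |Δx| = |9 − -11| = 20 m
Total path = 39 m; average speed = 39/15 = 2.6 m/s.

2.6 m/s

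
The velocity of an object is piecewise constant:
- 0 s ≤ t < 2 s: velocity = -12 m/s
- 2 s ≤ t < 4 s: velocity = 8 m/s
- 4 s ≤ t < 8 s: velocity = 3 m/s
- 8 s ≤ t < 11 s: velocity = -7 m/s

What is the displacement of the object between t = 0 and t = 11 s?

-17 m

Net displacement equals the area under the velocity-time graph (areas below the axis count negative).
0–2 s: -12 × 2 = -24 m
2–4 s: 8 × 2 = 16 m
4–8 s: 3 × 4 = 12 m
8–11 s: -7 × 3 = -21 m
Net displacement = -17 m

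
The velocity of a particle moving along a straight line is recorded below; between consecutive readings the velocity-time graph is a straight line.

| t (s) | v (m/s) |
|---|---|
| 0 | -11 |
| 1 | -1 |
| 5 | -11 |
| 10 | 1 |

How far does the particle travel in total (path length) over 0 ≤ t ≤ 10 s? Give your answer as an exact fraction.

665/12 m

Total distance travelled is ∫|v| dt — sum the magnitudes of each area piece.
0–1 s: |½(-11 + -1)(1)| = 6 m
1–5 s: |½(-1 + -11)(4)| = 24 m
5–10 s: v = 0 at t = 115/12 s; triangle areas 605/24 + 5/24 = 305/12 m
Total distance = 665/12 m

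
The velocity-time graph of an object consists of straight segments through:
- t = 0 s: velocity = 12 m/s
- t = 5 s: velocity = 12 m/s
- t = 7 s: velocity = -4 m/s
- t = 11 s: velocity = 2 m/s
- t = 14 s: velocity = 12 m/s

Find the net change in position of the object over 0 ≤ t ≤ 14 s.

85 m

Net displacement equals the area under the velocity-time graph (areas below the axis count negative).
0–5 s: 12 × 5 = 60 m
5–7 s: ½(12 + -4)(2) = 8 m
7–11 s: ½(-4 + 2)(4) = -4 m
11–14 s: ½(2 + 12)(3) = 21 m
Net displacement = 85 m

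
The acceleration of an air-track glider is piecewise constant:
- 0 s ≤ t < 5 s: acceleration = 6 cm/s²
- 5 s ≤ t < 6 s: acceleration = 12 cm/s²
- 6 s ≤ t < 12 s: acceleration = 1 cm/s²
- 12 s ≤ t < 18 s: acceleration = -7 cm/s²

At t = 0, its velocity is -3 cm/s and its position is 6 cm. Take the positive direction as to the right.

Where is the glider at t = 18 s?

On each constant-a segment, Δv = aΔt and Δx = v₀Δt + ½aΔt²; chain segment to segment.
0–5 s: v starts -3 cm/s; Δx = -3·5 + ½·6·5² = 60 cm; v ends 27 cm/s.
5–6 s: v starts 27 cm/s; Δx = 27·1 + ½·12·1² = 33 cm; v ends 39 cm/s.
6–12 s: v starts 39 cm/s; Δx = 39·6 + ½·1·6² = 252 cm; v ends 45 cm/s.
12–18 s: v starts 45 cm/s; Δx = 45·6 + ½·-7·6² = 144 cm; v ends 3 cm/s.
x(18) = 6 + Σ Δx = 495 cm.

495 cm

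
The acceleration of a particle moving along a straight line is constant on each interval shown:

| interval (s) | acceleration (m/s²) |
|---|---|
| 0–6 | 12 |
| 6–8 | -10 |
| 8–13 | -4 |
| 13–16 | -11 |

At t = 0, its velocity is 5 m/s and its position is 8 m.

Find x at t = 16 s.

On each constant-a segment, Δv = aΔt and Δx = v₀Δt + ½aΔt²; chain segment to segment.
0–6 s: v starts 5 m/s; Δx = 5·6 + ½·12·6² = 246 m; v ends 77 m/s.
6–8 s: v starts 77 m/s; Δx = 77·2 + ½·-10·2² = 134 m; v ends 57 m/s.
8–13 s: v starts 57 m/s; Δx = 57·5 + ½·-4·5² = 235 m; v ends 37 m/s.
13–16 s: v starts 37 m/s; Δx = 37·3 + ½·-11·3² = 61.5 m; v ends 4 m/s.
x(16) = 8 + Σ Δx = 684.5 m.

684.5 m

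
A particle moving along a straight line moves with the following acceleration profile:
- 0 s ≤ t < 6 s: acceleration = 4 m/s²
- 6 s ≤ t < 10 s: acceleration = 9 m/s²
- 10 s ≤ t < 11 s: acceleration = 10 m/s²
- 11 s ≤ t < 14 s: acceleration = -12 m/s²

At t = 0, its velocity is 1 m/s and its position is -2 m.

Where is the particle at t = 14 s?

473 m

On each constant-a segment, Δv = aΔt and Δx = v₀Δt + ½aΔt²; chain segment to segment.
0–6 s: v starts 1 m/s; Δx = 1·6 + ½·4·6² = 78 m; v ends 25 m/s.
6–10 s: v starts 25 m/s; Δx = 25·4 + ½·9·4² = 172 m; v ends 61 m/s.
10–11 s: v starts 61 m/s; Δx = 61·1 + ½·10·1² = 66 m; v ends 71 m/s.
11–14 s: v starts 71 m/s; Δx = 71·3 + ½·-12·3² = 159 m; v ends 35 m/s.
x(14) = -2 + Σ Δx = 473 m.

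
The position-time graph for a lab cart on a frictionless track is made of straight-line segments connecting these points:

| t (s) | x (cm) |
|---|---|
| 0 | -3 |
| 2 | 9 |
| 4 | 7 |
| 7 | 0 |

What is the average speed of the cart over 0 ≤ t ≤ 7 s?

Average speed = (total path length)/(elapsed time); on a piecewise-linear x-t graph the path length is Σ|Δx|.
0–2 s: |Δx| = |9 − -3| = 12 cm
2–4 s: |Δx| = |7 − 9| = 2 cm
4–7 s: |Δx| = |0 − 7| = 7 cm
Total path = 21 cm; average speed = 21/7 = 3 cm/s.

3 cm/s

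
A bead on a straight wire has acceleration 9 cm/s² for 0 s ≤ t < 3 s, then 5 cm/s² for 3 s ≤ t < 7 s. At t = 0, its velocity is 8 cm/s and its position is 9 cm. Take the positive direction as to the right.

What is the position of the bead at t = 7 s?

On each constant-a segment, Δv = aΔt and Δx = v₀Δt + ½aΔt²; chain segment to segment.
0–3 s: v starts 8 cm/s; Δx = 8·3 + ½·9·3² = 64.5 cm; v ends 35 cm/s.
3–7 s: v starts 35 cm/s; Δx = 35·4 + ½·5·4² = 180 cm; v ends 55 cm/s.
x(7) = 9 + Σ Δx = 253.5 cm.

253.5 cm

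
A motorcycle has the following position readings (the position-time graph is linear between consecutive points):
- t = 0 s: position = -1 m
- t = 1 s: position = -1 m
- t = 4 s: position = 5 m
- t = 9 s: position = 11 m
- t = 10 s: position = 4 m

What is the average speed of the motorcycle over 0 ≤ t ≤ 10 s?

Average speed = (total path length)/(elapsed time); on a piecewise-linear x-t graph the path length is Σ|Δx|.
0–1 s: |Δx| = |-1 − -1| = 0 m
1–4 s: |Δx| = |5 − -1| = 6 m
4–9 s: |Δx| = |11 − 5| = 6 m
9–10 s: |Δx| = |4 − 11| = 7 m
Total path = 19 m; average speed = 19/10 = 1.9 m/s.

1.9 m/s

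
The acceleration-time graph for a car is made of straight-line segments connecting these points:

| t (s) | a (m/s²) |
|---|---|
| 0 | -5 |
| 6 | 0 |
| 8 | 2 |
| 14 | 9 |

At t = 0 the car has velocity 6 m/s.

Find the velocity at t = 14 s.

26 m/s

Δv equals the area under the a-t graph; then v = v₀ + Δv.
0–6 s: ½(-5 + 0)(6) = -15 m/s
6–8 s: ½(0 + 2)(2) = 2 m/s
8–14 s: ½(2 + 9)(6) = 33 m/s
Δv = 20 m/s, so v(14) = 6 + (20) = 26 m/s.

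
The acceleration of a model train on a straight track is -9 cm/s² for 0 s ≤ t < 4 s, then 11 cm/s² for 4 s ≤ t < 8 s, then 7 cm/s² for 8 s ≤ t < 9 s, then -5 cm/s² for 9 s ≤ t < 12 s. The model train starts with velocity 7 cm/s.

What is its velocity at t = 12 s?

7 cm/s

Δv equals the area under the a-t graph; then v = v₀ + Δv.
0–4 s: -9 × 4 = -36 cm/s
4–8 s: 11 × 4 = 44 cm/s
8–9 s: 7 × 1 = 7 cm/s
9–12 s: -5 × 3 = -15 cm/s
Δv = 0 cm/s, so v(12) = 7 + (0) = 7 cm/s.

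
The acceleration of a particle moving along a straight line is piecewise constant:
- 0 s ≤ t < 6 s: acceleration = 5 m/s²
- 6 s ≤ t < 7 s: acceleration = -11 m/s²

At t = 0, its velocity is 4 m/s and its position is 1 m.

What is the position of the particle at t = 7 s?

On each constant-a segment, Δv = aΔt and Δx = v₀Δt + ½aΔt²; chain segment to segment.
0–6 s: v starts 4 m/s; Δx = 4·6 + ½·5·6² = 114 m; v ends 34 m/s.
6–7 s: v starts 34 m/s; Δx = 34·1 + ½·-11·1² = 28.5 m; v ends 23 m/s.
x(7) = 1 + Σ Δx = 143.5 m.

143.5 m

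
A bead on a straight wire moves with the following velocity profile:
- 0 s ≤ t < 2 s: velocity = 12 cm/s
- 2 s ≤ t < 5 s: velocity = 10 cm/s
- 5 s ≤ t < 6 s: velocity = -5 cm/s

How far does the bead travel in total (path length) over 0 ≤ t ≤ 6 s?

59 cm

Distance (not displacement) is the total path length: add the absolute areas under v-t.
0–2 s: |12| × 2 = 24 cm
2–5 s: |10| × 3 = 30 cm
5–6 s: |-5| × 1 = 5 cm
Total distance = 59 cm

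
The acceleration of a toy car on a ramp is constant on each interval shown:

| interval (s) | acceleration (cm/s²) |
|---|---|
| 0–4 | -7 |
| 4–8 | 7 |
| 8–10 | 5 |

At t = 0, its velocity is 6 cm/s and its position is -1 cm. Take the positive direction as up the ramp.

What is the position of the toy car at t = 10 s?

On each constant-a segment, Δv = aΔt and Δx = v₀Δt + ½aΔt²; chain segment to segment.
0–4 s: v starts 6 cm/s; Δx = 6·4 + ½·-7·4² = -32 cm; v ends -22 cm/s.
4–8 s: v starts -22 cm/s; Δx = -22·4 + ½·7·4² = -32 cm; v ends 6 cm/s.
8–10 s: v starts 6 cm/s; Δx = 6·2 + ½·5·2² = 22 cm; v ends 16 cm/s.
x(10) = -1 + Σ Δx = -43 cm.

-43 cm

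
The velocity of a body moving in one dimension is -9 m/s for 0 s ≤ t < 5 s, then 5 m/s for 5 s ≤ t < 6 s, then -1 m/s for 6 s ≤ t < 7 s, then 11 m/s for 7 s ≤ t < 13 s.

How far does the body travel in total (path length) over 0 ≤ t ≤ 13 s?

117 m

Distance (not displacement) is the total path length: add the absolute areas under v-t.
0–5 s: |-9| × 5 = 45 m
5–6 s: |5| × 1 = 5 m
6–7 s: |-1| × 1 = 1 m
7–13 s: |11| × 6 = 66 m
Total distance = 117 m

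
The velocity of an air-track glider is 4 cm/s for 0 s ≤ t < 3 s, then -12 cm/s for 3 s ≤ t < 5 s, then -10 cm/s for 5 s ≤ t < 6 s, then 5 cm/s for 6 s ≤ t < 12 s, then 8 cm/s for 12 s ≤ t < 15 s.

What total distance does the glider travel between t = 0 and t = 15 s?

100 cm

Total distance travelled is ∫|v| dt — sum the magnitudes of each area piece.
0–3 s: |4| × 3 = 12 cm
3–5 s: |-12| × 2 = 24 cm
5–6 s: |-10| × 1 = 10 cm
6–12 s: |5| × 6 = 30 cm
12–15 s: |8| × 3 = 24 cm
Total distance = 100 cm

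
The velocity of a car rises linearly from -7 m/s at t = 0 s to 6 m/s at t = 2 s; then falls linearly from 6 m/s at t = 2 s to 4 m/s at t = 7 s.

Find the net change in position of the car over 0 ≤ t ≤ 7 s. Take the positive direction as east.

Displacement is the signed area under the v-t curve.
0–2 s: ½(-7 + 6)(2) = -1 m
2–7 s: ½(6 + 4)(5) = 25 m
Net displacement = 24 m

24 m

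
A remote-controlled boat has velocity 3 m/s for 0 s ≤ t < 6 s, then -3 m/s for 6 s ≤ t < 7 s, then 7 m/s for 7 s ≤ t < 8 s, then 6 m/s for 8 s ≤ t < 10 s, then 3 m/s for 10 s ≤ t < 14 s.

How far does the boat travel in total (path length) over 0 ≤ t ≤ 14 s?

Total distance travelled is ∫|v| dt — sum the magnitudes of each area piece.
0–6 s: |3| × 6 = 18 m
6–7 s: |-3| × 1 = 3 m
7–8 s: |7| × 1 = 7 m
8–10 s: |6| × 2 = 12 m
10–14 s: |3| × 4 = 12 m
Total distance = 52 m

52 m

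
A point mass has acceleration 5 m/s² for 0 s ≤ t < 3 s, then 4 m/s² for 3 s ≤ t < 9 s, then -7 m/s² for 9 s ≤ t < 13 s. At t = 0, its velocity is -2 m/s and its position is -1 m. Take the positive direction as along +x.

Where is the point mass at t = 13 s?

257.5 m

On each constant-a segment, Δv = aΔt and Δx = v₀Δt + ½aΔt²; chain segment to segment.
0–3 s: v starts -2 m/s; Δx = -2·3 + ½·5·3² = 16.5 m; v ends 13 m/s.
3–9 s: v starts 13 m/s; Δx = 13·6 + ½·4·6² = 150 m; v ends 37 m/s.
9–13 s: v starts 37 m/s; Δx = 37·4 + ½·-7·4² = 92 m; v ends 9 m/s.
x(13) = -1 + Σ Δx = 257.5 m.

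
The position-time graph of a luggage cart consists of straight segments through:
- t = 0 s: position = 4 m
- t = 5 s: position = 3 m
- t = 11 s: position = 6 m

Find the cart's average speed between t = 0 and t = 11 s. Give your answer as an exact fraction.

Average speed = (total path length)/(elapsed time); on a piecewise-linear x-t graph the path length is Σ|Δx|.
0–5 s: |Δx| = |3 − 4| = 1 m
5–11 s: |Δx| = |6 − 3| = 3 m
Total path = 4 m; average speed = 4/11 = 4/11 m/s.

4/11 m/s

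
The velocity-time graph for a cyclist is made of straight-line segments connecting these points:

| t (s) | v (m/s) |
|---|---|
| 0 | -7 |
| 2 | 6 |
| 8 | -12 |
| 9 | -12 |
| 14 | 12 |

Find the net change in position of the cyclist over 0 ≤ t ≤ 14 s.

-31 m

Net displacement equals the area under the velocity-time graph (areas below the axis count negative).
0–2 s: ½(-7 + 6)(2) = -1 m
2–8 s: ½(6 + -12)(6) = -18 m
8–9 s: -12 × 1 = -12 m
9–14 s: ½(-12 + 12)(5) = 0 m
Net displacement = -31 m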